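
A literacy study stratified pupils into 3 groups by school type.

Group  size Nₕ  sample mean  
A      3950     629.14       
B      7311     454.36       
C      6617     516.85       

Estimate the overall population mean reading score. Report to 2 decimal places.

516.11

x̄_st = (Σ Nₕx̄ₕ) / (Σ Nₕ) = (3950·629.14 + 7311·454.36 + 6617·516.85) / 17878
= 9226925.41 / 17878 = 516.1050... → 516.11.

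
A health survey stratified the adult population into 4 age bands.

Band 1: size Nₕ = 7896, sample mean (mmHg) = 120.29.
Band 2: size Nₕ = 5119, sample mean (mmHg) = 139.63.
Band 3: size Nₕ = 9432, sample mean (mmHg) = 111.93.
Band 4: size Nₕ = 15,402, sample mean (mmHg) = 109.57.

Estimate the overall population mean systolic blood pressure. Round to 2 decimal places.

N = 7896 + 5119 + 9432 + 15402 = 37849.
Overall mean = Σ (Nₕ/N)·x̄ₕ — weight by population share, not a simple average.
Σ Nₕx̄ₕ = 7896·120.29 + 5119·139.63 + 9432·111.93 + 15402·109.57 = 949809.84 + 714765.97 + 1055723.76 + 1687597.14 = 4407896.71.
Divide by N: 4407896.71 / 37849 = 116.4601... → 116.46.

116.46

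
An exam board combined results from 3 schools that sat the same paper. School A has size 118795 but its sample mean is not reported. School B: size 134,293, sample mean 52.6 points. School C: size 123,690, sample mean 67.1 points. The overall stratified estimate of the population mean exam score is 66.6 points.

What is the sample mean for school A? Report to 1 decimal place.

Σ Nₕx̄ₕ = N·μ, so 118795·x̄_A = 376778·66.6 − (134293·52.6 + 123690·67.1).
= 25093414.8 − 15363410.8 = 9730004.
x̄_A = 9730004 / 118795 = 81.906... → 81.9.

81.9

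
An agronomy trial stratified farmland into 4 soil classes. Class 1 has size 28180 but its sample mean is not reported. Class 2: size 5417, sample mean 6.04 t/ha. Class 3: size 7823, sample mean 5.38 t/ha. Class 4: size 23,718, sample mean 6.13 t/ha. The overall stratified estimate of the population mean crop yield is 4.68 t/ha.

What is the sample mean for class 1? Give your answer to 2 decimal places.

Σ Nₕx̄ₕ = N·μ, so 28180·x̄_1 = 65138·4.68 − (5417·6.04 + 7823·5.38 + 23718·6.13).
= 304845.84 − 220197.76 = 84648.08.
x̄_1 = 84648.08 / 28180 = 3.0038... → 3.00.

3.00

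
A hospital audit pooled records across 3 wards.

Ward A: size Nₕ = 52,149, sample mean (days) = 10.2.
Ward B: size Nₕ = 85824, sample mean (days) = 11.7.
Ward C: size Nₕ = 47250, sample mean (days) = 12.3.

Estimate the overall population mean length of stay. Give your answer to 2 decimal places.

11.43

N = 52149 + 85824 + 47250 = 185223.
Overall mean = Σ (Nₕ/N)·x̄ₕ — weight by population share, not a simple average.
Σ Nₕx̄ₕ = 52149·10.2 + 85824·11.7 + 47250·12.3 = 531919.8 + 1004140.8 + 581175 = 2117235.6.
Divide by N: 2117235.6 / 185223 = 11.4307... → 11.43.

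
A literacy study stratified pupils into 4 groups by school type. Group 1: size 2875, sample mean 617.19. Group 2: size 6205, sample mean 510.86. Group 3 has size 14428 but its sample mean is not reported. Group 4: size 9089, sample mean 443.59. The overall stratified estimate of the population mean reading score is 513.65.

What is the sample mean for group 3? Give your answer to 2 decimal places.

538.35

Σ Nₕx̄ₕ = N·μ, so 14428·x̄_3 = 32597·513.65 − (2875·617.19 + 6205·510.86 + 9089·443.59).
= 16743449.05 − 8976097.06 = 7767351.99.
x̄_3 = 7767351.99 / 14428 = 538.3526... → 538.35.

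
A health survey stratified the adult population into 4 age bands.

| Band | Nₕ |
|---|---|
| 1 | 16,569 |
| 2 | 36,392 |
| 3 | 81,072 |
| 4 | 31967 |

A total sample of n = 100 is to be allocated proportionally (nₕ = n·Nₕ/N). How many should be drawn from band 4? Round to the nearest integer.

N = 16569 + 36392 + 81072 + 31967 = 166000.
n_4 = 100·31967/166000 = 19.257... → 19.

19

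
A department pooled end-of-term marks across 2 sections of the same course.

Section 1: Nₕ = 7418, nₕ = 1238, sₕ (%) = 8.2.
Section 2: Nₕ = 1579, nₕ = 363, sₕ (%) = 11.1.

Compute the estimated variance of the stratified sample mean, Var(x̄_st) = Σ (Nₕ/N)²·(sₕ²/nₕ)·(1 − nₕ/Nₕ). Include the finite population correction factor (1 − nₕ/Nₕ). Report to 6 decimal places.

N = 8997. Term for each stratum: Wₕ²sₕ²/nₕ·(1−nₕ/Nₕ).
Var(x̄_st) = 0.030760042 + 0.008051181 = 0.038811223 → 0.038811.

0.038811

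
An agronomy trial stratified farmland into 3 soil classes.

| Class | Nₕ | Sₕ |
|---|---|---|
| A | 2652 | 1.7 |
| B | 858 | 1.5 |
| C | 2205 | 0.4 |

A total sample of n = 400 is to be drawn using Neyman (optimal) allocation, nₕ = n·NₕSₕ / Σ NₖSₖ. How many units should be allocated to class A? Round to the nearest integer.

270

A: NₕSₕ = 2652·1.7 = 4508.4
B: NₕSₕ = 858·1.5 = 1287
C: NₕSₕ = 2205·0.4 = 882
Σ NₕSₕ = 6677.4.
n_A = 400·4508.4/6677.4 = 270.069... → 270.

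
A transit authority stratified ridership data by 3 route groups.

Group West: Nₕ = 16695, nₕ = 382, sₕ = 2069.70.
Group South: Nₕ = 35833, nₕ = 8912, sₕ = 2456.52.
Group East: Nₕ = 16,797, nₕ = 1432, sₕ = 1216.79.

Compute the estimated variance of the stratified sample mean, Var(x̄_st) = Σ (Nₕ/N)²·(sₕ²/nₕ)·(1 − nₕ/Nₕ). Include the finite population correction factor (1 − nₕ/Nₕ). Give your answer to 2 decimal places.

N = 69325. Term for each stratum: Wₕ²sₕ²/nₕ·(1−nₕ/Nₕ).
Var(x̄_st) = 635.46544 + 135.91270 + 55.52298 = 826.90112 → 826.90.

826.90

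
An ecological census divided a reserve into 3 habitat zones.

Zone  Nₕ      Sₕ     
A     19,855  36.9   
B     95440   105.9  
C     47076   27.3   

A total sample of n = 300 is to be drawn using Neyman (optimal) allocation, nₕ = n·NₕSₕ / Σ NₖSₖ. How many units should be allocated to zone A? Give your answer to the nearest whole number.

Σ NₕSₕ = 19855·36.9 + 95440·105.9 + 47076·27.3 = 12124920.3.
Share for A: 732649.5/12124920.3 = 0.06043.
n_A = 300 × 0.06043 = 18.128... → 18.

18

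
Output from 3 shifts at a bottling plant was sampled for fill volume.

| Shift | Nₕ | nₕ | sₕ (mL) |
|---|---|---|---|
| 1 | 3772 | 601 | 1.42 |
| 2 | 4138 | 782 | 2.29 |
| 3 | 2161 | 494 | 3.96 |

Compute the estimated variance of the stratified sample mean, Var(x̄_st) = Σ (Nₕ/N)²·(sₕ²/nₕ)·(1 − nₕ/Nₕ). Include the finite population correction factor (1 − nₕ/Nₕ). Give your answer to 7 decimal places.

N = 10071; Wₕ = Nₕ/N.
shift 1: (3772/10071)²·1.42²/601·(1 − 601/3772) = 0.0003956626
shift 2: (4138/10071)²·2.29²/782·(1 − 782/4138) = 0.0009181877
shift 3: (2161/10071)²·3.96²/494·(1 − 494/2161) = 0.0011274794
Sum = 0.0024413296 → 0.0024413.

0.0024413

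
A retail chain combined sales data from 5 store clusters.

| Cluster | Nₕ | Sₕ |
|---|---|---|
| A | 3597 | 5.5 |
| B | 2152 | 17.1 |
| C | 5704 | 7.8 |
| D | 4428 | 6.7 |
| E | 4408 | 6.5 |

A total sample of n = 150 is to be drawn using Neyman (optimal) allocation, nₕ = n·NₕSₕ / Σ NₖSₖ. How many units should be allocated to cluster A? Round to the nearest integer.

A: NₕSₕ = 3597·5.5 = 19783.5
B: NₕSₕ = 2152·17.1 = 36799.2
C: NₕSₕ = 5704·7.8 = 44491.2
D: NₕSₕ = 4428·6.7 = 29667.6
E: NₕSₕ = 4408·6.5 = 28652
Σ NₕSₕ = 159393.5.
n_A = 150·19783.5/159393.5 = 18.618... → 19.

19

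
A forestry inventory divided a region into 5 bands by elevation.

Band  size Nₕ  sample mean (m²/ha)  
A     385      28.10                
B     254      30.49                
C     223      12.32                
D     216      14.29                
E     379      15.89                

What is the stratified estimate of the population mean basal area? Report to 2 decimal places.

20.88

N = 385 + 254 + 223 + 216 + 379 = 1457.
Overall mean = Σ (Nₕ/N)·x̄ₕ — weight by population share, not a simple average.
Σ Nₕx̄ₕ = 385·28.10 + 254·30.49 + 223·12.32 + 216·14.29 + 379·15.89 = 10818.5 + 7744.46 + 2747.36 + 3086.64 + 6022.31 = 30419.27.
Divide by N: 30419.27 / 1457 = 20.8780... → 20.88.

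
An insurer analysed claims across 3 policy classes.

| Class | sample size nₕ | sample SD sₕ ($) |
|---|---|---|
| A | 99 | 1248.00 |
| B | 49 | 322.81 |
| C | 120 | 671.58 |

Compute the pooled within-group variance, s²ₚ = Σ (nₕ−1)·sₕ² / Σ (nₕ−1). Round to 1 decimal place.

797391.1

Degrees of freedom: 98 + 48 + 119 = 265.
Σ(nₕ−1)sₕ² = 98·1557504 + 48·104206.2961 + 119·451019.6964 = 211308638.0844.
s²ₚ = 211308638.0844 / 265 = 797391.087... → 797391.1.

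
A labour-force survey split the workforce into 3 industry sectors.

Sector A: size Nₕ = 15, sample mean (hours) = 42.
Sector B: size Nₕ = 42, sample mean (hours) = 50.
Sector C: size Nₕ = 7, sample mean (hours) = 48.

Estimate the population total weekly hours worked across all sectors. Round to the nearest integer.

3066

Population total = Σ Nₕ·x̄ₕ (each stratum's size times its mean).
15·42 + 42·50 + 7·48 = 630 + 2100 + 336 = 3066.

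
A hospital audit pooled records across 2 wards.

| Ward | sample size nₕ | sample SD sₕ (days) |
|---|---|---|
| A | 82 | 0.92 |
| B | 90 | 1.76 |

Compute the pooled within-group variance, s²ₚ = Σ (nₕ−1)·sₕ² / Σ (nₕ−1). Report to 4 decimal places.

2.0250

Degrees of freedom: 81 + 89 = 170.
Σ(nₕ−1)sₕ² = 81·0.8464 + 89·3.0976 = 344.2448.
s²ₚ = 344.2448 / 170 = 2.024969... → 2.0250.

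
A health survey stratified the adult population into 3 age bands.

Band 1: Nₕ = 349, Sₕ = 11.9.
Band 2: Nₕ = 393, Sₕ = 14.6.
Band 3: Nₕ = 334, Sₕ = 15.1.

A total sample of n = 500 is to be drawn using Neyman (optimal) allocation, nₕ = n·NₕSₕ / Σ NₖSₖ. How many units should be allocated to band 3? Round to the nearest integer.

1: NₕSₕ = 349·11.9 = 4153.1
2: NₕSₕ = 393·14.6 = 5737.8
3: NₕSₕ = 334·15.1 = 5043.4
Σ NₕSₕ = 14934.3.
n_3 = 500·5043.4/14934.3 = 168.853... → 169.

169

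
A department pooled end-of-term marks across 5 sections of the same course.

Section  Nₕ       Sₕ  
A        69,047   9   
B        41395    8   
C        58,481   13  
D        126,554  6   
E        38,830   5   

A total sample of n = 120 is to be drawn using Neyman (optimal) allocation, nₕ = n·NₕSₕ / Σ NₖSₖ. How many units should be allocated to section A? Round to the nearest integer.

Σ NₕSₕ = 69047·9 + 41395·8 + 58481·13 + 126554·6 + 38830·5 = 2666310.
Share for A: 621423/2666310 = 0.23306.
n_A = 120 × 0.23306 = 27.968... → 28.

28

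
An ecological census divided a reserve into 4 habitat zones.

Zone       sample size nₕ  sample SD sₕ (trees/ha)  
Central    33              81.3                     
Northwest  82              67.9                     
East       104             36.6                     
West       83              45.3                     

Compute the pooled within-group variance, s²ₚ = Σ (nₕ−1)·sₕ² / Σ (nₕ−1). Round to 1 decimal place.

Central: (33−1)·81.3² = 32·6609.69 = 211510.08
Northwest: (82−1)·67.9² = 81·4610.41 = 373443.21
East: (104−1)·36.6² = 103·1339.56 = 137974.68
West: (83−1)·45.3² = 82·2052.09 = 168271.38
Numerator = 891199.35; denominator = Σ(nₕ−1) = 298.
s²ₚ = 891199.35/298 = 2990.602... → 2990.6.

2990.6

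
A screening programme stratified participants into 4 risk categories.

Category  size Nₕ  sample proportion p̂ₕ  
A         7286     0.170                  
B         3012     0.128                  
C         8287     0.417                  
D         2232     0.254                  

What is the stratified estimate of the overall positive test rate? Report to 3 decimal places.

Wₕ = Nₕ/N with N = 20817: 0.3500, 0.1447, 0.3981, 0.1072.
p̂_st = 0.3500·0.170 + 0.1447·0.128 + 0.3981·0.417 + 0.1072·0.254 ≈ 0.27126... → 0.271.

0.271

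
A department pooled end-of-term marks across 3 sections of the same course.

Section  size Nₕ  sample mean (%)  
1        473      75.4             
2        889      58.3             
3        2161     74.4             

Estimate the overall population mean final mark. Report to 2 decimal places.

N = 473 + 889 + 2161 = 3523.
Weight each subgroup mean by Nₕ/N and sum.
Σ Nₕx̄ₕ = 473·75.4 + 889·58.3 + 2161·74.4 = 35664.2 + 51828.7 + 160778.4 = 248271.3.
Divide by N: 248271.3 / 3523 = 70.4716... → 70.47.

70.47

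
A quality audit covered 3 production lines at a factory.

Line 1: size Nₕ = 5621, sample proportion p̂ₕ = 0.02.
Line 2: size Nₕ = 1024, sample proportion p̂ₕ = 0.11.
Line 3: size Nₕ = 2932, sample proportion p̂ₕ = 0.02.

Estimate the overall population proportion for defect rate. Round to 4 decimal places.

0.0296

Wₕ = Nₕ/N with N = 9577: 0.5869, 0.1069, 0.3062.
p̂_st = 0.5869·0.02 + 0.1069·0.11 + 0.3062·0.02 ≈ 0.029623... → 0.0296.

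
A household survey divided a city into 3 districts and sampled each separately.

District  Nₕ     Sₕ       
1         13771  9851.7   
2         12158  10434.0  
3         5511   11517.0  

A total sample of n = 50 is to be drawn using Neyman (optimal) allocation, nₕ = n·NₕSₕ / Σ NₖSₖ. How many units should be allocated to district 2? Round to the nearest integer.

1: NₕSₕ = 13771·9851.7 = 135667760.7
2: NₕSₕ = 12158·10434.0 = 126856572
3: NₕSₕ = 5511·11517.0 = 63470187
Σ NₕSₕ = 325994519.7.
n_2 = 50·126856572/325994519.7 = 19.457... → 19.

19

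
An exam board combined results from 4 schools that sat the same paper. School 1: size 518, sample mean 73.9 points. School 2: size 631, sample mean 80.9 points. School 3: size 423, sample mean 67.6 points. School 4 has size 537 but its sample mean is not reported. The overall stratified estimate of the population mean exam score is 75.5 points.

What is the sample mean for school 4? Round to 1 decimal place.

76.9

N = 518 + 631 + 423 + 537 = 2109.
Overall total = μ·N = 75.5·2109 = 159229.5.
Subtract the known strata: 518·73.9 + 631·80.9 + 423·67.6 = 117922.9.
Remaining total for school 4: 159229.5 − 117922.9 = 41306.6.
Divide by its size: 41306.6 / 537 = 76.921... → 76.9.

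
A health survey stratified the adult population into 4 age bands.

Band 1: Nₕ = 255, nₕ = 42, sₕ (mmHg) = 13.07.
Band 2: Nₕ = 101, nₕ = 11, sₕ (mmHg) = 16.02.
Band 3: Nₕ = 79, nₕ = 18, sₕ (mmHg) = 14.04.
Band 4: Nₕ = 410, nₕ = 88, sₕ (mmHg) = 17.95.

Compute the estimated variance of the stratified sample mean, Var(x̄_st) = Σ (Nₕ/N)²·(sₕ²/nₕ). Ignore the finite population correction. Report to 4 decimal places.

N = 845. Term for each stratum: Wₕ²sₕ²/nₕ.
Var(x̄_st) = 0.3703982 + 0.3333202 + 0.0957200 + 0.8619866 = 1.6614250 → 1.6614.

1.6614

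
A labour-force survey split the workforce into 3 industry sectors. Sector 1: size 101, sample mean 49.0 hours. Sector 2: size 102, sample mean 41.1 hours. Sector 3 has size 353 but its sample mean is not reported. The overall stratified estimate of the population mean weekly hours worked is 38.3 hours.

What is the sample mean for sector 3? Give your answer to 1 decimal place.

34.4

N = 101 + 102 + 353 = 556.
Overall total = μ·N = 38.3·556 = 21294.8.
Subtract the known strata: 101·49.0 + 102·41.1 = 9141.2.
Remaining total for sector 3: 21294.8 − 9141.2 = 12153.6.
Divide by its size: 12153.6 / 353 = 34.429... → 34.4.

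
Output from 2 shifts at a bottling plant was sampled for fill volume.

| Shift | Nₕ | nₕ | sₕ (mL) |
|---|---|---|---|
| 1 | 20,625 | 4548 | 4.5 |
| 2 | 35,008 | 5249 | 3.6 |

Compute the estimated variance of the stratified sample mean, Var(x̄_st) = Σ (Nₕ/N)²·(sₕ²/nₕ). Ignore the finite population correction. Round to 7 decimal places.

N = 55633. Term for each stratum: Wₕ²sₕ²/nₕ.
Var(x̄_st) = 0.0006119663 + 0.0009776830 = 0.0015896493 → 0.0015896.

0.0015896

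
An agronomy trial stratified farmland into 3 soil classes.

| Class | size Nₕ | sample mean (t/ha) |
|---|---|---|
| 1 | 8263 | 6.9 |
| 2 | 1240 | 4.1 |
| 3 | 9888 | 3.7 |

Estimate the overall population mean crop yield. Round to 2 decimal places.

5.09

x̄_st = (Σ Nₕx̄ₕ) / (Σ Nₕ) = (8263·6.9 + 1240·4.1 + 9888·3.7) / 19391
= 98684.3 / 19391 = 5.0892... → 5.09.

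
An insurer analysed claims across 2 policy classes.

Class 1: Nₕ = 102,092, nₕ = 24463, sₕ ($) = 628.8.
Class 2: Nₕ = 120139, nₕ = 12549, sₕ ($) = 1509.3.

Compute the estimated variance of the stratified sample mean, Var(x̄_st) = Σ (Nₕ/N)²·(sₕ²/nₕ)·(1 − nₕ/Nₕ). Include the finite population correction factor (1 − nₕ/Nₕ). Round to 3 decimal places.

N = 222231. Term for each stratum: Wₕ²sₕ²/nₕ·(1−nₕ/Nₕ).
Var(x̄_st) = 2.593712 + 47.510397 = 50.104110 → 50.104.

50.104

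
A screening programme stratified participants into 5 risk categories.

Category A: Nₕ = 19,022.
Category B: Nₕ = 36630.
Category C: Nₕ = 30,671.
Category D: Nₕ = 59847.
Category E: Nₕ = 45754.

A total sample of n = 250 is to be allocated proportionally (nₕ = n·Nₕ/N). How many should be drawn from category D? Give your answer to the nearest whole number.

Share of category D = 59847/191924 = 0.31183.
Allocate 250 × 0.31183 = 77.957... → 78.

78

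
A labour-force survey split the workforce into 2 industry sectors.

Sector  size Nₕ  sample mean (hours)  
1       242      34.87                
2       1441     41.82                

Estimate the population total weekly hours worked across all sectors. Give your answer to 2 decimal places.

68701.16

1: 242·34.87 = 8438.54
2: 1441·41.82 = 60262.62
τ̂ = Σ Nₕx̄ₕ = 68701.16.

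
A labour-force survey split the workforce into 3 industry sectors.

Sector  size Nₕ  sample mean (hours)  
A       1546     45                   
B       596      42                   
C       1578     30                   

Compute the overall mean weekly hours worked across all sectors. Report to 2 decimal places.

38.16

N = 3720; weights Wₕ = Nₕ/N = (0.4156, 0.1602, 0.4242).
x̄_st = Σ Wₕ·x̄ₕ = 0.4156·45 + 0.1602·42 + 0.4242·30 ≈ 38.1565...
→ 38.16.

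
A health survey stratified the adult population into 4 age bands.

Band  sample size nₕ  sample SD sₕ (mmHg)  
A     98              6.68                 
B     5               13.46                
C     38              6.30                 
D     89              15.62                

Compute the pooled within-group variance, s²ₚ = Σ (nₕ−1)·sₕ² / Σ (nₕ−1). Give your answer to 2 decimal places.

A: (98−1)·6.68² = 97·44.6224 = 4328.3728
B: (5−1)·13.46² = 4·181.1716 = 724.6864
C: (38−1)·6.30² = 37·39.69 = 1468.53
D: (89−1)·15.62² = 88·243.9844 = 21470.6272
Numerator = 27992.2164; denominator = Σ(nₕ−1) = 226.
s²ₚ = 27992.2164/226 = 123.8594... → 123.86.

123.86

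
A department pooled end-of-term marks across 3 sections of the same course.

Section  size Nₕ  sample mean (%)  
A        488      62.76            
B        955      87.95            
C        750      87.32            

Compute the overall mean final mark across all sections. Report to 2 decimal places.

82.13

x̄_st = (Σ Nₕx̄ₕ) / (Σ Nₕ) = (488·62.76 + 955·87.95 + 750·87.32) / 2193
= 180109.13 / 2193 = 82.1291... → 82.13.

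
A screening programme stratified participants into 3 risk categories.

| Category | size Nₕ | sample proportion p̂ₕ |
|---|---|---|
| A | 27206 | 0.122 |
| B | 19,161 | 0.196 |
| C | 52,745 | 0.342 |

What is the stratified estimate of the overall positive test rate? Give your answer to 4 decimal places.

Wₕ = Nₕ/N with N = 99112: 0.2745, 0.1933, 0.5322.
p̂_st = 0.2745·0.122 + 0.1933·0.196 + 0.5322·0.342 ≈ 0.253385... → 0.2534.

0.2534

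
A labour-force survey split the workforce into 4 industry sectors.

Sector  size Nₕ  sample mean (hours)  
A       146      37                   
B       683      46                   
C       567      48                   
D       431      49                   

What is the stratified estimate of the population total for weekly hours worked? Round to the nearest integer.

85155

Estimate total by summing Nₕ·x̄ₕ over strata.
146·37 + 683·46 + 567·48 + 431·49 = 5402 + 31418 + 27216 + 21119 = 85155.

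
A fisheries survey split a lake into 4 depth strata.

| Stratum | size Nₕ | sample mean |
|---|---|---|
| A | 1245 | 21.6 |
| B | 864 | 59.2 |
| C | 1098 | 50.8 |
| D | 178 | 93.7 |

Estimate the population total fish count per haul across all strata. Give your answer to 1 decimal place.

150497.8

A: 1245·21.6 = 26892
B: 864·59.2 = 51148.8
C: 1098·50.8 = 55778.4
D: 178·93.7 = 16678.6
τ̂ = Σ Nₕx̄ₕ = 150497.8.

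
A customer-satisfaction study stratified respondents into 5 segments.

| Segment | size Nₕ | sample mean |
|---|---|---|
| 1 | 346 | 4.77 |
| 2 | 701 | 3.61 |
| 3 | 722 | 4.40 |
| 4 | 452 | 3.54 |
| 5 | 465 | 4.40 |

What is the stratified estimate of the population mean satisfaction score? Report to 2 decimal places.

4.10

N = 2686; weights Wₕ = Nₕ/N = (0.1288, 0.2610, 0.2688, 0.1683, 0.1731).
x̄_st = Σ Wₕ·x̄ₕ = 0.1288·4.77 + 0.2610·3.61 + 0.2688·4.40 + 0.1683·3.54 + 0.1731·4.40 ≈ 4.0968...
→ 4.10.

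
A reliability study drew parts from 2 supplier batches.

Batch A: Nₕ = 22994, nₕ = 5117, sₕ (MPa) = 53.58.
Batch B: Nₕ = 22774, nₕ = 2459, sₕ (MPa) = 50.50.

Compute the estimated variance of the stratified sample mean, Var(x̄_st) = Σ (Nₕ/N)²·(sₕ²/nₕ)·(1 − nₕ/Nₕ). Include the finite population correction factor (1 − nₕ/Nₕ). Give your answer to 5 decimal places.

0.33916

N = 45768; Wₕ = Nₕ/N.
batch A: (22994/45768)²·53.58²/5117·(1 − 5117/22994) = 0.11009695
batch B: (22774/45768)²·50.50²/2459·(1 − 2459/22774) = 0.22906382
Sum = 0.33916077 → 0.33916.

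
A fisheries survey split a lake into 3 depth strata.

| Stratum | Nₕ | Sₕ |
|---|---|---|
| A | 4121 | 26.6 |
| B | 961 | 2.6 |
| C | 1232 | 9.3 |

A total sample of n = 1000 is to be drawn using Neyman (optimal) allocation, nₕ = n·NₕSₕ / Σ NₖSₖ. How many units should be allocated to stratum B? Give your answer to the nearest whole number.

20

A: NₕSₕ = 4121·26.6 = 109618.6
B: NₕSₕ = 961·2.6 = 2498.6
C: NₕSₕ = 1232·9.3 = 11457.6
Σ NₕSₕ = 123574.8.
n_B = 1000·2498.6/123574.8 = 20.219... → 20.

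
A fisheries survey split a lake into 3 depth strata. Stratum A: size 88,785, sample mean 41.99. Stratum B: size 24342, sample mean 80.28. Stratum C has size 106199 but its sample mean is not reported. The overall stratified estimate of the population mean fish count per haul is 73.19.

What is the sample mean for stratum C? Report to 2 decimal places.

97.65

N = 88785 + 24342 + 106199 = 219326.
Overall total = μ·N = 73.19·219326 = 16052469.94.
Subtract the known strata: 88785·41.99 + 24342·80.28 = 5682257.91.
Remaining total for stratum C: 16052469.94 − 5682257.91 = 10370212.03.
Divide by its size: 10370212.03 / 106199 = 97.6489... → 97.65.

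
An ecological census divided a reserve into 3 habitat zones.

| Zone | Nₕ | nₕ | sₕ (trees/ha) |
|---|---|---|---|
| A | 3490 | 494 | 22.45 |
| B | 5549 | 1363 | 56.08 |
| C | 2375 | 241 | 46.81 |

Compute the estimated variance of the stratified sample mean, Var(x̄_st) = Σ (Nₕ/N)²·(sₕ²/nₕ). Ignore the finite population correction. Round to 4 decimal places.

1.0344

N = 11414; Wₕ = Nₕ/N.
zone A: (3490/11414)²·22.45²/494 = 0.0953852
zone B: (5549/11414)²·56.08²/1363 = 0.5453482
zone C: (2375/11414)²·46.81²/241 = 0.3936513
Sum = 1.0343847 → 1.0344.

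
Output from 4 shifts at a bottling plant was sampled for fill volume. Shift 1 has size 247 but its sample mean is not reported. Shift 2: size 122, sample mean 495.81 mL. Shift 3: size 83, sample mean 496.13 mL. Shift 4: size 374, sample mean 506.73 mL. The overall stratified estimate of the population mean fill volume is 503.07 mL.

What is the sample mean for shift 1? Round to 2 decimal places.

503.45

N = 247 + 122 + 83 + 374 = 826.
Overall total = μ·N = 503.07·826 = 415535.82.
Subtract the known strata: 122·495.81 + 83·496.13 + 374·506.73 = 291184.63.
Remaining total for shift 1: 415535.82 − 291184.63 = 124351.19.
Divide by its size: 124351.19 / 247 = 503.4461... → 503.45.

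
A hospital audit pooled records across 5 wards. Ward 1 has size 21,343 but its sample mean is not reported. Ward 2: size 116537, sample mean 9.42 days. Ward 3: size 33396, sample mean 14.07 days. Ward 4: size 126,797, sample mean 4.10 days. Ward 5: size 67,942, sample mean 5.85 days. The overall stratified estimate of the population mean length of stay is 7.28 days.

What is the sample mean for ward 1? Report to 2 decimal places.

8.41

Σ Nₕx̄ₕ = N·μ, so 21343·x̄_1 = 366015·7.28 − (116537·9.42 + 33396·14.07 + 126797·4.10 + 67942·5.85).
= 2664589.2 − 2484988.66 = 179600.54.
x̄_1 = 179600.54 / 21343 = 8.4150... → 8.41.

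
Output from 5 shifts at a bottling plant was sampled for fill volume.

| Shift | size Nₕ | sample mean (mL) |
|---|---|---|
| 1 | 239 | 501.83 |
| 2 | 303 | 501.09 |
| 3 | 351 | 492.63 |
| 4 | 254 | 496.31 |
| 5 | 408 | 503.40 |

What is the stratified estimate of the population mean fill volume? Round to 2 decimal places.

499.12

x̄_st = (Σ Nₕx̄ₕ) / (Σ Nₕ) = (239·501.83 + 303·501.09 + 351·492.63 + 254·496.31 + 408·503.40) / 1555
= 776130.71 / 1555 = 499.1194... → 499.12.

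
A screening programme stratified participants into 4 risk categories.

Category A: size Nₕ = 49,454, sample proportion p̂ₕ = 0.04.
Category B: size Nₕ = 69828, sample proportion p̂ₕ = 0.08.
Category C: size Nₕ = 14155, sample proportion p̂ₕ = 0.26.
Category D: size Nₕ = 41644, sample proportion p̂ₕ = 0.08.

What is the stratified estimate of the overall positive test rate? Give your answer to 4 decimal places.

Wₕ = Nₕ/N with N = 175081: 0.2825, 0.3988, 0.0808, 0.2379.
p̂_st = 0.2825·0.04 + 0.3988·0.08 + 0.0808·0.26 + 0.2379·0.08 ≈ 0.083254... → 0.0833.

0.0833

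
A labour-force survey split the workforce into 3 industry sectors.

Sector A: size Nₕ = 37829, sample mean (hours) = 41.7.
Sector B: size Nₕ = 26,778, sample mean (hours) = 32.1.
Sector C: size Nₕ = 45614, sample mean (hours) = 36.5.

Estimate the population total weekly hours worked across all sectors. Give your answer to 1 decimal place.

A: 37829·41.7 = 1577469.3
B: 26778·32.1 = 859573.8
C: 45614·36.5 = 1664911
τ̂ = Σ Nₕx̄ₕ = 4101954.1.

4101954.1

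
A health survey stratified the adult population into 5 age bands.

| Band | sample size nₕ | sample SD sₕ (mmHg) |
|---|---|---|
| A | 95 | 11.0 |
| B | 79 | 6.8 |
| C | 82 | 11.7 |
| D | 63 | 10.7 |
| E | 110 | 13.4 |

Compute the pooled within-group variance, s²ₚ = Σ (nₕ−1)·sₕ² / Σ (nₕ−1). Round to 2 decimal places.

124.38

Degrees of freedom: 94 + 78 + 81 + 62 + 109 = 424.
Σ(nₕ−1)sₕ² = 94·121 + 78·46.24 + 81·136.89 + 62·114.49 + 109·179.56 = 52739.23.
s²ₚ = 52739.23 / 424 = 124.3850... → 124.38.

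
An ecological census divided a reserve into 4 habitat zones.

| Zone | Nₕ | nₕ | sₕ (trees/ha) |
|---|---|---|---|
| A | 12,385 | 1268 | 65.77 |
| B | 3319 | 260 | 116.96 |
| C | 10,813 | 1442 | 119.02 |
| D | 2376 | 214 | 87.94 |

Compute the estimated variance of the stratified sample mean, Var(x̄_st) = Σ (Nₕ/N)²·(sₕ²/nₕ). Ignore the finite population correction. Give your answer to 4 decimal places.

2.9414

N = 28893. Term for each stratum: Wₕ²sₕ²/nₕ.
Var(x̄_st) = 0.6268205 + 0.6942735 + 1.3758838 + 0.2443806 = 2.9413584 → 2.9414.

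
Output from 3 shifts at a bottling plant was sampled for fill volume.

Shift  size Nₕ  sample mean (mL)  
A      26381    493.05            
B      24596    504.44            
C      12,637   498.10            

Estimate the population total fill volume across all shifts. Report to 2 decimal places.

Estimate total by summing Nₕ·x̄ₕ over strata.
26381·493.05 + 24596·504.44 + 12637·498.10 = 13007152.05 + 12407206.24 + 6294489.7 = 31708847.99.

31708847.99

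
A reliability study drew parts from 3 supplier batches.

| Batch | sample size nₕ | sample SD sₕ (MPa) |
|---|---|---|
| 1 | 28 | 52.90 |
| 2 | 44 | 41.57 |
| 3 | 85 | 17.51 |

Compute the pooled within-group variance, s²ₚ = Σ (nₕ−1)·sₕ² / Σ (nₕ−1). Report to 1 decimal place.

1140.4

1: (28−1)·52.90² = 27·2798.41 = 75557.07
2: (44−1)·41.57² = 43·1728.0649 = 74306.7907
3: (85−1)·17.51² = 84·306.6001 = 25754.4084
Numerator = 175618.2691; denominator = Σ(nₕ−1) = 154.
s²ₚ = 175618.2691/154 = 1140.378... → 1140.4.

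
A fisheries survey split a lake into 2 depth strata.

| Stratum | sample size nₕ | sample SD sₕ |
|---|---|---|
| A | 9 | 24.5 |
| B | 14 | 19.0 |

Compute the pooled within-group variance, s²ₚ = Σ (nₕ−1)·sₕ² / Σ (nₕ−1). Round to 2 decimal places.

452.14

Degrees of freedom: 8 + 13 = 21.
Σ(nₕ−1)sₕ² = 8·600.25 + 13·361 = 9495.
s²ₚ = 9495 / 21 = 452.1429... → 452.14.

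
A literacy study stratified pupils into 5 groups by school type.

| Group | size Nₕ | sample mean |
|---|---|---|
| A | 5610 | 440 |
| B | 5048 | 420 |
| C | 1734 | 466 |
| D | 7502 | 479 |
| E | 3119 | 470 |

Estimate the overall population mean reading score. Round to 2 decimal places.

454.35

N = 5610 + 5048 + 1734 + 7502 + 3119 = 23013.
Weight each subgroup mean by Nₕ/N and sum.
Σ Nₕx̄ₕ = 5610·440 + 5048·420 + 1734·466 + 7502·479 + 3119·470 = 2468400 + 2120160 + 808044 + 3593458 + 1465930 = 10455992.
Divide by N: 10455992 / 23013 = 454.3515... → 454.35.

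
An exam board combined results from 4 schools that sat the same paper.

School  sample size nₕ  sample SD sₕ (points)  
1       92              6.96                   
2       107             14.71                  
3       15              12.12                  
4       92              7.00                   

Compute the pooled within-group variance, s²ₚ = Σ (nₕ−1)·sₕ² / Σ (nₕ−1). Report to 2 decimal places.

112.12

Degrees of freedom: 91 + 106 + 14 + 91 = 302.
Σ(nₕ−1)sₕ² = 91·48.4416 + 106·216.3841 + 14·146.8944 + 91·49 = 33860.4218.
s²ₚ = 33860.4218 / 302 = 112.1206... → 112.12.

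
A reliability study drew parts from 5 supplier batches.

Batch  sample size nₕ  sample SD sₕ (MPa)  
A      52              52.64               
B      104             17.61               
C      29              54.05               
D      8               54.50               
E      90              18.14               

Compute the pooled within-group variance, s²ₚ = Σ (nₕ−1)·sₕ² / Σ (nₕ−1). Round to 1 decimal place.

A: (52−1)·52.64² = 51·2770.9696 = 141319.4496
B: (104−1)·17.61² = 103·310.1121 = 31941.5463
C: (29−1)·54.05² = 28·2921.4025 = 81799.27
D: (8−1)·54.50² = 7·2970.25 = 20791.75
E: (90−1)·18.14² = 89·329.0596 = 29286.3044
Numerator = 305138.3203; denominator = Σ(nₕ−1) = 278.
s²ₚ = 305138.3203/278 = 1097.620... → 1097.6.

1097.6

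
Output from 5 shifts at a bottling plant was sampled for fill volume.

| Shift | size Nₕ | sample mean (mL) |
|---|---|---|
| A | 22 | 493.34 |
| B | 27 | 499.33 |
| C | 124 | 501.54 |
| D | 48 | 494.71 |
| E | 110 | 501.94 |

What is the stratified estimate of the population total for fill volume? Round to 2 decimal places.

165485.83

A: 22·493.34 = 10853.48
B: 27·499.33 = 13481.91
C: 124·501.54 = 62190.96
D: 48·494.71 = 23746.08
E: 110·501.94 = 55213.4
τ̂ = Σ Nₕx̄ₕ = 165485.83.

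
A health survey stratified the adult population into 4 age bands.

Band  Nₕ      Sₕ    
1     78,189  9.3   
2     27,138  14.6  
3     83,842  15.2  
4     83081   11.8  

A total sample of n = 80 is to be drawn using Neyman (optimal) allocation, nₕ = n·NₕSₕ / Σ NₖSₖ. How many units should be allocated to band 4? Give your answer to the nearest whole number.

Σ NₕSₕ = 78189·9.3 + 27138·14.6 + 83842·15.2 + 83081·11.8 = 3378126.7.
Share for 4: 980355.8/3378126.7 = 0.29021.
n_4 = 80 × 0.29021 = 23.217... → 23.

23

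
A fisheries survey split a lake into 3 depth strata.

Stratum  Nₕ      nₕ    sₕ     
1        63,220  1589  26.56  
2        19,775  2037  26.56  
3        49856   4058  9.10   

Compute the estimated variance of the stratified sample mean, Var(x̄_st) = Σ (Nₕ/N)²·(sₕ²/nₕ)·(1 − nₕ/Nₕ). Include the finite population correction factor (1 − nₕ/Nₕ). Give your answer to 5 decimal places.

N = 132851. Term for each stratum: Wₕ²sₕ²/nₕ·(1−nₕ/Nₕ).
Var(x̄_st) = 0.09800682 + 0.00688266 + 0.00264001 = 0.10752949 → 0.10753.

0.10753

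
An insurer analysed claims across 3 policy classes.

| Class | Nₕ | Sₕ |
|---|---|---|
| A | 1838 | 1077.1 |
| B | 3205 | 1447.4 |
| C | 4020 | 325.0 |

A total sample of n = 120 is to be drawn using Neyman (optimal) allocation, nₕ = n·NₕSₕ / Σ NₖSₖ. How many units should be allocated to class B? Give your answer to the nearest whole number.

70

Σ NₕSₕ = 1838·1077.1 + 3205·1447.4 + 4020·325.0 = 7925126.8.
Share for B: 4638917/7925126.8 = 0.58534.
n_B = 120 × 0.58534 = 70.241... → 70.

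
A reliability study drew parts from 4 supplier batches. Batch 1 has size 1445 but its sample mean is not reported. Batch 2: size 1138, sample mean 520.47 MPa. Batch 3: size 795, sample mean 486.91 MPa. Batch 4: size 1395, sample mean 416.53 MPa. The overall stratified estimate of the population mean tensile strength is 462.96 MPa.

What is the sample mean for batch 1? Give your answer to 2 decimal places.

449.32

Σ Nₕx̄ₕ = N·μ, so 1445·x̄_1 = 4773·462.96 − (1138·520.47 + 795·486.91 + 1395·416.53).
= 2209708.08 − 1560447.66 = 649260.42.
x̄_1 = 649260.42 / 1445 = 449.3152... → 449.32.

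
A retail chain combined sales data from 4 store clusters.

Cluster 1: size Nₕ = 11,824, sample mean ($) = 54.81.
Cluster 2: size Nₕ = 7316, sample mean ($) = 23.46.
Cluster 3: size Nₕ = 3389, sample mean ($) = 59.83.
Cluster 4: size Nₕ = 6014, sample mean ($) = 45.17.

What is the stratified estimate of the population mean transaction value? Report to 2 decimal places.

45.34

N = 28543; weights Wₕ = Nₕ/N = (0.4143, 0.2563, 0.1187, 0.2107).
x̄_st = Σ Wₕ·x̄ₕ = 0.4143·54.81 + 0.2563·23.46 + 0.1187·59.83 + 0.2107·45.17 ≈ 45.3394...
→ 45.34.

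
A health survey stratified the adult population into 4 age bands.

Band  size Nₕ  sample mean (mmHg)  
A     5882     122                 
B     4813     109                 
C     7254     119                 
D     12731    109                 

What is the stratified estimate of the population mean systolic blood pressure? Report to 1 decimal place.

113.9

x̄_st = (Σ Nₕx̄ₕ) / (Σ Nₕ) = (5882·122 + 4813·109 + 7254·119 + 12731·109) / 30680
= 3493126 / 30680 = 113.857... → 113.9.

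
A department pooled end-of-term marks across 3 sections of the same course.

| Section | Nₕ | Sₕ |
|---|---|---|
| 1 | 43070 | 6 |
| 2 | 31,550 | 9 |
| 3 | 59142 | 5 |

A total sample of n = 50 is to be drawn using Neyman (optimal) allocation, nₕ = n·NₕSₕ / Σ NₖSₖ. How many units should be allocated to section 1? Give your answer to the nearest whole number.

Σ NₕSₕ = 43070·6 + 31550·9 + 59142·5 = 838080.
Share for 1: 258420/838080 = 0.30835.
n_1 = 50 × 0.30835 = 15.417... → 15.

15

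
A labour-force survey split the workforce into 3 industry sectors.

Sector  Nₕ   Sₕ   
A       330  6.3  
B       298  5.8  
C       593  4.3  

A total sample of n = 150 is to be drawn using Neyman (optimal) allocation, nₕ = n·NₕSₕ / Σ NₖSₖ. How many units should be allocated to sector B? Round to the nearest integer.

Σ NₕSₕ = 330·6.3 + 298·5.8 + 593·4.3 = 6357.3.
Share for B: 1728.4/6357.3 = 0.27188.
n_B = 150 × 0.27188 = 40.781... → 41.

41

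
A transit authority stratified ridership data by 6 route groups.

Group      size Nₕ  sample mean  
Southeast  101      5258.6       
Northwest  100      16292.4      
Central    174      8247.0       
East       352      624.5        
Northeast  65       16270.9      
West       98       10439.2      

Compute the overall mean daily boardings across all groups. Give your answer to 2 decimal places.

N = 890; weights Wₕ = Nₕ/N = (0.1135, 0.1124, 0.1955, 0.3955, 0.0730, 0.1101).
x̄_st = Σ Wₕ·x̄ₕ = 0.1135·5258.6 + 0.1124·16292.4 + 0.1955·8247.0 + 0.3955·624.5 + 0.0730·16270.9 + 0.1101·10439.2 ≈ 6624.5064...
→ 6624.51.

6624.51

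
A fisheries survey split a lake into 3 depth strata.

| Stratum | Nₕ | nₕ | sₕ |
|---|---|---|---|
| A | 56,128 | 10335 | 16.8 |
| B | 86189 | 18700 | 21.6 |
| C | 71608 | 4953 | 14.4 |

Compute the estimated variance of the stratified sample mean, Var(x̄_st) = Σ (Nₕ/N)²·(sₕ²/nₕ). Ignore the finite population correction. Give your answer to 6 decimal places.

N = 213925. Term for each stratum: Wₕ²sₕ²/nₕ.
Var(x̄_st) = 0.001879941 + 0.004049921 + 0.004690905 = 0.010620766 → 0.010621.

0.010621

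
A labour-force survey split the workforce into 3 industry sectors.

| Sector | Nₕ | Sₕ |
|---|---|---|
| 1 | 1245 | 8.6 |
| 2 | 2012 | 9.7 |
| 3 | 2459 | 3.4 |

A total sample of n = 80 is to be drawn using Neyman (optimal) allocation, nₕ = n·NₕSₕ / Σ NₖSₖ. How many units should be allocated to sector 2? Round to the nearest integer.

40

Σ NₕSₕ = 1245·8.6 + 2012·9.7 + 2459·3.4 = 38584.
Share for 2: 19516.4/38584 = 0.50582.
n_2 = 80 × 0.50582 = 40.465... → 40.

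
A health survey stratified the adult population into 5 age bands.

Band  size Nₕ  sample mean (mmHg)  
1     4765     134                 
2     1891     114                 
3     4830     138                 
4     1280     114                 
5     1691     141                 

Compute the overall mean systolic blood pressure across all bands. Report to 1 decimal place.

131.8

N = 4765 + 1891 + 4830 + 1280 + 1691 = 14457.
Overall mean = Σ (Nₕ/N)·x̄ₕ — weight by population share, not a simple average.
Σ Nₕx̄ₕ = 4765·134 + 1891·114 + 4830·138 + 1280·114 + 1691·141 = 638510 + 215574 + 666540 + 145920 + 238431 = 1904975.
Divide by N: 1904975 / 14457 = 131.768... → 131.8.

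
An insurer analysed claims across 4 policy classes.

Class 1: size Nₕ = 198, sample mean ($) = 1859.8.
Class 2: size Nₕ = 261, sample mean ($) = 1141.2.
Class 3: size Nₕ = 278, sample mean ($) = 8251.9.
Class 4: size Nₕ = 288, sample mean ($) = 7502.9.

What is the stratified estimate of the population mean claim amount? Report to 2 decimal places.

4996.06

N = 1025; weights Wₕ = Nₕ/N = (0.1932, 0.2546, 0.2712, 0.2810).
x̄_st = Σ Wₕ·x̄ₕ = 0.1932·1859.8 + 0.2546·1141.2 + 0.2712·8251.9 + 0.2810·7502.9 ≈ 4996.0556...
→ 4996.06.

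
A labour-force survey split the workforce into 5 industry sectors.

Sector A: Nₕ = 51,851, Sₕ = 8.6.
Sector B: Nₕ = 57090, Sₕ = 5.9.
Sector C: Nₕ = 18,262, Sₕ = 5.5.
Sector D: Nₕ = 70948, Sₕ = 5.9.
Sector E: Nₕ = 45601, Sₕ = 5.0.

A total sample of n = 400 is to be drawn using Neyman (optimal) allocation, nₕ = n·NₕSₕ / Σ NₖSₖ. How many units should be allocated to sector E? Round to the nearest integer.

A: NₕSₕ = 51851·8.6 = 445918.6
B: NₕSₕ = 57090·5.9 = 336831
C: NₕSₕ = 18262·5.5 = 100441
D: NₕSₕ = 70948·5.9 = 418593.2
E: NₕSₕ = 45601·5.0 = 228005
Σ NₕSₕ = 1529788.8.
n_E = 400·228005/1529788.8 = 59.617... → 60.

60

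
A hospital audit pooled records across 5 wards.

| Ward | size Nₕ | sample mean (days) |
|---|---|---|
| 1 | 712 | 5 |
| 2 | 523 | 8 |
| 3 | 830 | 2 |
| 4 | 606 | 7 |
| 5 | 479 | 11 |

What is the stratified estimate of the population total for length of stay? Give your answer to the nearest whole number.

18915

1: 712·5 = 3560
2: 523·8 = 4184
3: 830·2 = 1660
4: 606·7 = 4242
5: 479·11 = 5269
τ̂ = Σ Nₕx̄ₕ = 18915.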